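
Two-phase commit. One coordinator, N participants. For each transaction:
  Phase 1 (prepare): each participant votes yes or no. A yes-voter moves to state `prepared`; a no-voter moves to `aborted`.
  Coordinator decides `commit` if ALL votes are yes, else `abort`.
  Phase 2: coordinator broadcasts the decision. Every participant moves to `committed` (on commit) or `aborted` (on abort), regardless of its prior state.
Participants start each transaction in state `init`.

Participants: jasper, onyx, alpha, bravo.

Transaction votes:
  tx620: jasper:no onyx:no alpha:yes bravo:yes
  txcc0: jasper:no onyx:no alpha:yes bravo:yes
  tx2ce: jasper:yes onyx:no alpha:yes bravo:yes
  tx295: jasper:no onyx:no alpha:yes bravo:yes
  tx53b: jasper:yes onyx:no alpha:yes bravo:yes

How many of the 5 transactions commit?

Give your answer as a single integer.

tx620: no from jasper, onyx -> abort (commits=0)
txcc0: no from jasper, onyx -> abort (commits=0)
tx2ce: no from onyx -> abort (commits=0)
tx295: no from jasper, onyx -> abort (commits=0)
tx53b: no from onyx -> abort (commits=0)

Answer: 0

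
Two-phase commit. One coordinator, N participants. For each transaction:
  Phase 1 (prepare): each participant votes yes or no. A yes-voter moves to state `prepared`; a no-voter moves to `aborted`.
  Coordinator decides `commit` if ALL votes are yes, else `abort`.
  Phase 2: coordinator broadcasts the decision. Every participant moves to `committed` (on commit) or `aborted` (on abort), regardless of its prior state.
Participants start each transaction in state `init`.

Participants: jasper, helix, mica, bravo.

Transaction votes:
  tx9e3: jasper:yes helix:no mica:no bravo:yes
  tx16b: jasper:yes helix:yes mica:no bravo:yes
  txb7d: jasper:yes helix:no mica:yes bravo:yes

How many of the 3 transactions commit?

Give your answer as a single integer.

Answer: 0

Derivation:
tx9e3: no from helix, mica -> abort (commits=0)
tx16b: no from mica -> abort (commits=0)
txb7d: no from helix -> abort (commits=0)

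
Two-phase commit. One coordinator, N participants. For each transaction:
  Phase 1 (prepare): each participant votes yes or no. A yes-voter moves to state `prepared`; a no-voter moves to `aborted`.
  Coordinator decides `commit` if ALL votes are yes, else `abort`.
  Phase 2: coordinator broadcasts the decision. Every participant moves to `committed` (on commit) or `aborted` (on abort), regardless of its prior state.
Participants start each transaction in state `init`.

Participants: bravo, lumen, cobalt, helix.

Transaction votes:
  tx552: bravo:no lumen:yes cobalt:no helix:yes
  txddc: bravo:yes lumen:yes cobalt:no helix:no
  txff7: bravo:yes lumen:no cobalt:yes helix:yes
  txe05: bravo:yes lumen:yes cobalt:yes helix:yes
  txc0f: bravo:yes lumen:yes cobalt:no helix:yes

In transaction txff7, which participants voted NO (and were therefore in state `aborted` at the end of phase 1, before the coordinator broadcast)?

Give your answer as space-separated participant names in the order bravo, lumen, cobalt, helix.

Txn txff7 phase 1: bravo yes -> prepared; lumen no -> aborted; cobalt yes -> prepared; helix yes -> prepared

Answer: lumen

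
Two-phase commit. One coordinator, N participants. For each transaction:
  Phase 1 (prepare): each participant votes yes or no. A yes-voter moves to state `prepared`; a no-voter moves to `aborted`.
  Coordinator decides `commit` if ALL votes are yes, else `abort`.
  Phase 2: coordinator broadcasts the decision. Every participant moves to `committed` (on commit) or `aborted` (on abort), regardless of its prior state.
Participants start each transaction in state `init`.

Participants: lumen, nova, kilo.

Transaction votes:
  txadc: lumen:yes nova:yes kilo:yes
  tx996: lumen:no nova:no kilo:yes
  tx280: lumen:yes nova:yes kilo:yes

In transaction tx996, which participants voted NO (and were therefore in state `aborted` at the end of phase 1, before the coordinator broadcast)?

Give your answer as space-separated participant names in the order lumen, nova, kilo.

Txn tx996 phase 1: lumen no -> aborted; nova no -> aborted; kilo yes -> prepared

Answer: lumen nova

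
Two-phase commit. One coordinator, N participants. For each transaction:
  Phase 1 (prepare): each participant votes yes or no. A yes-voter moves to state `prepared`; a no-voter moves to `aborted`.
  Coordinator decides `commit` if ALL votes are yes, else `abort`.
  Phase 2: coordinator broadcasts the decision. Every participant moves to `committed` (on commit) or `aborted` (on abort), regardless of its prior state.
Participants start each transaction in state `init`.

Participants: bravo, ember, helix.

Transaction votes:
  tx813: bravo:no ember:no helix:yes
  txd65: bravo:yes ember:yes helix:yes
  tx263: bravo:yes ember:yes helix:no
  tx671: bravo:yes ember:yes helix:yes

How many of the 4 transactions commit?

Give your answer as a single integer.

tx813: no from bravo, ember -> abort (commits=0)
txd65: all yes -> commit (commits=1)
tx263: no from helix -> abort (commits=1)
tx671: all yes -> commit (commits=2)

Answer: 2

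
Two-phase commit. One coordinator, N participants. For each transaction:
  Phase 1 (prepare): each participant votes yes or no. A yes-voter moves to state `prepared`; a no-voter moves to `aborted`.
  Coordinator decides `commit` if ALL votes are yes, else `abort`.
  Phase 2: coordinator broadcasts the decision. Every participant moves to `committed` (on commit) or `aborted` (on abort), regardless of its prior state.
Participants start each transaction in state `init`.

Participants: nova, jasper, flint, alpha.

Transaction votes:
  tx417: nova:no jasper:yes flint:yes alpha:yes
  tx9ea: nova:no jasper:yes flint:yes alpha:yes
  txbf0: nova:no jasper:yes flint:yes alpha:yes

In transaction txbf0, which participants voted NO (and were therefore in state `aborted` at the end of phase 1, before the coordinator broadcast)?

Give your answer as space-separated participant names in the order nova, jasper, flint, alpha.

Answer: nova

Derivation:
Txn txbf0 phase 1: nova no -> aborted; jasper yes -> prepared; flint yes -> prepared; alpha yes -> prepared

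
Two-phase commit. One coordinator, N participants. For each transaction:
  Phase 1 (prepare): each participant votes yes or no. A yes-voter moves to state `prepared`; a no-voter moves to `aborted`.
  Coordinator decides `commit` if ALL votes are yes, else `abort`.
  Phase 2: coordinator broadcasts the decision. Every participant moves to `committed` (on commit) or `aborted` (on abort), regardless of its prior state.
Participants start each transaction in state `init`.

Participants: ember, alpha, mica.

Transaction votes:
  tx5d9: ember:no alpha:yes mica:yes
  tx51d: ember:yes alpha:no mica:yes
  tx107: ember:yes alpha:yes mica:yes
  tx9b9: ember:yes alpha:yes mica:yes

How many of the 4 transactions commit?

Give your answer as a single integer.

Answer: 2

Derivation:
tx5d9: no from ember -> abort (commits=0)
tx51d: no from alpha -> abort (commits=0)
tx107: all yes -> commit (commits=1)
tx9b9: all yes -> commit (commits=2)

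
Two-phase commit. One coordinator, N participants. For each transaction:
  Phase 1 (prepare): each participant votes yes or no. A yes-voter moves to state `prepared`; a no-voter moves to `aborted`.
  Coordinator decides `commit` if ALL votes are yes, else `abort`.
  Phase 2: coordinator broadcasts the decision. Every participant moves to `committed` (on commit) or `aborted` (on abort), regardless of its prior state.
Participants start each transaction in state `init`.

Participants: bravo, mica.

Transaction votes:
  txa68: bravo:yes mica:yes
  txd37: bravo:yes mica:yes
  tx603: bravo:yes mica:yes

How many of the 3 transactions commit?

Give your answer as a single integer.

Answer: 3

Derivation:
txa68: all yes -> commit (commits=1)
txd37: all yes -> commit (commits=2)
tx603: all yes -> commit (commits=3)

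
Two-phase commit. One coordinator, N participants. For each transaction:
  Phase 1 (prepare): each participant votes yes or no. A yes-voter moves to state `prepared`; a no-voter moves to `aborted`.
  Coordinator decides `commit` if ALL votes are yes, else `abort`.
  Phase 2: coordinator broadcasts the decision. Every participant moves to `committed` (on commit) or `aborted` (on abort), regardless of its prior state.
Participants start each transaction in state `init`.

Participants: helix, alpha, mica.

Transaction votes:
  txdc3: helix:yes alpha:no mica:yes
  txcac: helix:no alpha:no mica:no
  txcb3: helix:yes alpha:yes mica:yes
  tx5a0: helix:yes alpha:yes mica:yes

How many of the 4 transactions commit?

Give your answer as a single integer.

Answer: 2

Derivation:
txdc3: no from alpha -> abort (commits=0)
txcac: no from helix, alpha, mica -> abort (commits=0)
txcb3: all yes -> commit (commits=1)
tx5a0: all yes -> commit (commits=2)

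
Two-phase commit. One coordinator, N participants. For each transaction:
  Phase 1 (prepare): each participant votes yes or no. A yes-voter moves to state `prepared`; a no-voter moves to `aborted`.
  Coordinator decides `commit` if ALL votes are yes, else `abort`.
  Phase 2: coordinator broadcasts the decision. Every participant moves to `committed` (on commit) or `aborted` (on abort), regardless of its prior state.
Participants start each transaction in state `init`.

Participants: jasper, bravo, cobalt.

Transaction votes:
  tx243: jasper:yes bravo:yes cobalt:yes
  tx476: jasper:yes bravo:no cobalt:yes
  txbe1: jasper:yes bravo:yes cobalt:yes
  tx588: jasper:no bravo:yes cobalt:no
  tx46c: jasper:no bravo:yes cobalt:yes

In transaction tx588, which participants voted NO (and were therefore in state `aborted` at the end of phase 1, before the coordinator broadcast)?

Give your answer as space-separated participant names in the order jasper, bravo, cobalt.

Answer: jasper cobalt

Derivation:
Txn tx588 phase 1: jasper no -> aborted; bravo yes -> prepared; cobalt no -> aborted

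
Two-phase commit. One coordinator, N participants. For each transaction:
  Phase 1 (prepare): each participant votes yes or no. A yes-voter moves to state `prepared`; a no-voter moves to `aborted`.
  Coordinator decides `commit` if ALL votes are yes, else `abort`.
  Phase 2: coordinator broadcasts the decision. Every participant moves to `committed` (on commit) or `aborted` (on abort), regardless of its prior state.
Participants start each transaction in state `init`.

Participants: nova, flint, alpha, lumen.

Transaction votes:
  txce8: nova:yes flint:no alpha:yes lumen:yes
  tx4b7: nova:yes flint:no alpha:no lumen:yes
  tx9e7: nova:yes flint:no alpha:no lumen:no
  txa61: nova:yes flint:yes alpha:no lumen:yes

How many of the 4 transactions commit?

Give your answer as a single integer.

txce8: no from flint -> abort (commits=0)
tx4b7: no from flint, alpha -> abort (commits=0)
tx9e7: no from flint, alpha, lumen -> abort (commits=0)
txa61: no from alpha -> abort (commits=0)

Answer: 0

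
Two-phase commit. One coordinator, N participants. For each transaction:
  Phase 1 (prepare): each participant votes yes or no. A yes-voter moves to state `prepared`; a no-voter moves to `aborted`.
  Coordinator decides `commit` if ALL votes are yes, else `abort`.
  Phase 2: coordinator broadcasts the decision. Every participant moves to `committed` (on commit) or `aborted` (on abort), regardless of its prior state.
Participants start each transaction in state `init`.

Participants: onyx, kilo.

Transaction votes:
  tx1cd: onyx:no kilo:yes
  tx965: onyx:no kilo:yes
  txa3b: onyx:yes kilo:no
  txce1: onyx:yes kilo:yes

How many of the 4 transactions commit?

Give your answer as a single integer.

tx1cd: no from onyx -> abort (commits=0)
tx965: no from onyx -> abort (commits=0)
txa3b: no from kilo -> abort (commits=0)
txce1: all yes -> commit (commits=1)

Answer: 1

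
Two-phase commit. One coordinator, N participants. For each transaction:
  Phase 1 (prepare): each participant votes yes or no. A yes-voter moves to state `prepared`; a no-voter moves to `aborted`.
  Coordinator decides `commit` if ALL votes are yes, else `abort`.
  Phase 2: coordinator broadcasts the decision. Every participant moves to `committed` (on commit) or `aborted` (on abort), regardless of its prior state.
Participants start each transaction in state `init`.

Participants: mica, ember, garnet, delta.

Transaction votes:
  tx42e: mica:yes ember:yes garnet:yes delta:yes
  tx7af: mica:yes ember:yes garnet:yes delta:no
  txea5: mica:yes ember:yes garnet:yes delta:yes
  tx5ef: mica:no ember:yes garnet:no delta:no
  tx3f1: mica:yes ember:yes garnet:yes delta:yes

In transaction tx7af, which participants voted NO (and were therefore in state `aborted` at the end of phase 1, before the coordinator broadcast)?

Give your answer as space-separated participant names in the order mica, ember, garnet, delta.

Answer: delta

Derivation:
Txn tx7af phase 1: mica yes -> prepared; ember yes -> prepared; garnet yes -> prepared; delta no -> aborted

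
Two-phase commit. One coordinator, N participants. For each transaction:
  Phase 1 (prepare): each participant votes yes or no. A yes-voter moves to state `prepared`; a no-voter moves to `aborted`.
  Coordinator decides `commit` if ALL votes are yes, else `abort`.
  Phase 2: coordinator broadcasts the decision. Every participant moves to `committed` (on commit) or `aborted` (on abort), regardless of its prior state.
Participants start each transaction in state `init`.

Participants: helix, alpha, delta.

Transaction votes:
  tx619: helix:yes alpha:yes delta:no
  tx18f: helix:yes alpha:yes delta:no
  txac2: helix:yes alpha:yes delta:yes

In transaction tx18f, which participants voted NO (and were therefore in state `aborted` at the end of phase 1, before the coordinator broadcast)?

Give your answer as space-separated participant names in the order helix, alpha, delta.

Txn tx18f phase 1: helix yes -> prepared; alpha yes -> prepared; delta no -> aborted

Answer: delta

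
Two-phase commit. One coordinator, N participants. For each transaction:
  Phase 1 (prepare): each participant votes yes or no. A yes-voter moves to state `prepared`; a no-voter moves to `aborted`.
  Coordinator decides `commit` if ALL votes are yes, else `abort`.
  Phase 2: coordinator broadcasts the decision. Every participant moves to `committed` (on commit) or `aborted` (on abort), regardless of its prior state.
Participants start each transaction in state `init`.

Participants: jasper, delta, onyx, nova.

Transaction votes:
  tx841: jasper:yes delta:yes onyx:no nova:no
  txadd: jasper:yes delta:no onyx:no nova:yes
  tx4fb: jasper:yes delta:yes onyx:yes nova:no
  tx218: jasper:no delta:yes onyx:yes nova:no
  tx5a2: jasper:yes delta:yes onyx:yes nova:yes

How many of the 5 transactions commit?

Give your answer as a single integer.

Answer: 1

Derivation:
tx841: no from onyx, nova -> abort (commits=0)
txadd: no from delta, onyx -> abort (commits=0)
tx4fb: no from nova -> abort (commits=0)
tx218: no from jasper, nova -> abort (commits=0)
tx5a2: all yes -> commit (commits=1)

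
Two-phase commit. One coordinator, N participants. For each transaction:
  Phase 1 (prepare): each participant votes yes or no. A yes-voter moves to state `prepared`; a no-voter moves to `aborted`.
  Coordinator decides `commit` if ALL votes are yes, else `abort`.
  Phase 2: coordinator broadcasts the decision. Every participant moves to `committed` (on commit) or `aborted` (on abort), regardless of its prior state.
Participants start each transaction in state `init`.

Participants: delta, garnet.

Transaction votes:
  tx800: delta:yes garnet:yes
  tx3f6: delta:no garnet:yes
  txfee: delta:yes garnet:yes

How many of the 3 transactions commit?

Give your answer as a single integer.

tx800: all yes -> commit (commits=1)
tx3f6: no from delta -> abort (commits=1)
txfee: all yes -> commit (commits=2)

Answer: 2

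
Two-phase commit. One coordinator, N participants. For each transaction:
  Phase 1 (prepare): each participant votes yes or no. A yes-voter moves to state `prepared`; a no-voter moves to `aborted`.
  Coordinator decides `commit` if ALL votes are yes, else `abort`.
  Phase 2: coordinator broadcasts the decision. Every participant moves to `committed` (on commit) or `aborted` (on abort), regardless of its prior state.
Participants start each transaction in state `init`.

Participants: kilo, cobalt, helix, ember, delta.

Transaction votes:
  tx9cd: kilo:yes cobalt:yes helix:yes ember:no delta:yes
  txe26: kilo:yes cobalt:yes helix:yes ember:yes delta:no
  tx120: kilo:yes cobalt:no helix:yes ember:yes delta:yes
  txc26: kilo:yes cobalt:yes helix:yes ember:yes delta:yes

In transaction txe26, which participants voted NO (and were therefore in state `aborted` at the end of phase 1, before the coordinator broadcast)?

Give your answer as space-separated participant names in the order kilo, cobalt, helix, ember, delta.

Txn txe26 phase 1: kilo yes -> prepared; cobalt yes -> prepared; helix yes -> prepared; ember yes -> prepared; delta no -> aborted

Answer: delta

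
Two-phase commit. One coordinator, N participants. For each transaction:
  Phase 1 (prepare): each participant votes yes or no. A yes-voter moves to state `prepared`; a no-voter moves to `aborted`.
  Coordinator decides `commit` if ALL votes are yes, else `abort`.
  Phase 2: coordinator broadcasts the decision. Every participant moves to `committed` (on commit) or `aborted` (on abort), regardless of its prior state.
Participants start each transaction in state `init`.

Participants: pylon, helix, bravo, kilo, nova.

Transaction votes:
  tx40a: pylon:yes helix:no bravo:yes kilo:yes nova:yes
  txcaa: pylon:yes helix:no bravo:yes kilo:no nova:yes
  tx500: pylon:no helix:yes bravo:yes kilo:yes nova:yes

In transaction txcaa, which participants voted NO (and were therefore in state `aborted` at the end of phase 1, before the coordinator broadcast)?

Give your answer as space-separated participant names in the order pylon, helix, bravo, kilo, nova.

Txn txcaa phase 1: pylon yes -> prepared; helix no -> aborted; bravo yes -> prepared; kilo no -> aborted; nova yes -> prepared

Answer: helix kilo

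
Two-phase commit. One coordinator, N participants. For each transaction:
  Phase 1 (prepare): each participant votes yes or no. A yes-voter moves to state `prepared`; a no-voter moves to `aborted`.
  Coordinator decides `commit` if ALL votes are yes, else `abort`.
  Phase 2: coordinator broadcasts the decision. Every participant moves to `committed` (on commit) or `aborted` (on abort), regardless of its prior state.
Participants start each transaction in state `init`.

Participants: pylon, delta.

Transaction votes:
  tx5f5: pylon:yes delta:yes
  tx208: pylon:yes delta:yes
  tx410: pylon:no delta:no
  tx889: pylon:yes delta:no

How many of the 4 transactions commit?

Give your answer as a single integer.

tx5f5: all yes -> commit (commits=1)
tx208: all yes -> commit (commits=2)
tx410: no from pylon, delta -> abort (commits=2)
tx889: no from delta -> abort (commits=2)

Answer: 2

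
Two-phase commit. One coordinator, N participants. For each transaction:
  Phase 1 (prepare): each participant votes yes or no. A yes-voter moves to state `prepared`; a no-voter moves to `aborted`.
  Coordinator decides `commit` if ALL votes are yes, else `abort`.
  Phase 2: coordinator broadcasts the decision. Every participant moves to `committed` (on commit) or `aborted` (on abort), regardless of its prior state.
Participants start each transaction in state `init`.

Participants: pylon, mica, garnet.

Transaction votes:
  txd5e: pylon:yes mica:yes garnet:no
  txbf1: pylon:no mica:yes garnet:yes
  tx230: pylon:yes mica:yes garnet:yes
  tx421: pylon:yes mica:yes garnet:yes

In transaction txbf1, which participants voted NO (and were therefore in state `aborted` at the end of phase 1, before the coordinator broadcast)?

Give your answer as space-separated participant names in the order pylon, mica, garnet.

Txn txbf1 phase 1: pylon no -> aborted; mica yes -> prepared; garnet yes -> prepared

Answer: pylon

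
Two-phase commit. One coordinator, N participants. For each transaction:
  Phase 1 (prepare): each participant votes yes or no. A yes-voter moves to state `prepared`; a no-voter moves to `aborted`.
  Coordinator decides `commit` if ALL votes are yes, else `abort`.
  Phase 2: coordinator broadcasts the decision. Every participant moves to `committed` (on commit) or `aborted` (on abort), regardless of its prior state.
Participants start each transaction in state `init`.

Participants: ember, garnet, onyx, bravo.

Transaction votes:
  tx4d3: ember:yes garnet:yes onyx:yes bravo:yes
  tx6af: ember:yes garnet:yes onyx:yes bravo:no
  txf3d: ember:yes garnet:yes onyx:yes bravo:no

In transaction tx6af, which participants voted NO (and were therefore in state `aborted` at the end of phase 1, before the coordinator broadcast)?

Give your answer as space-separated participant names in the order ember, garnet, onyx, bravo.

Txn tx6af phase 1: ember yes -> prepared; garnet yes -> prepared; onyx yes -> prepared; bravo no -> aborted

Answer: bravo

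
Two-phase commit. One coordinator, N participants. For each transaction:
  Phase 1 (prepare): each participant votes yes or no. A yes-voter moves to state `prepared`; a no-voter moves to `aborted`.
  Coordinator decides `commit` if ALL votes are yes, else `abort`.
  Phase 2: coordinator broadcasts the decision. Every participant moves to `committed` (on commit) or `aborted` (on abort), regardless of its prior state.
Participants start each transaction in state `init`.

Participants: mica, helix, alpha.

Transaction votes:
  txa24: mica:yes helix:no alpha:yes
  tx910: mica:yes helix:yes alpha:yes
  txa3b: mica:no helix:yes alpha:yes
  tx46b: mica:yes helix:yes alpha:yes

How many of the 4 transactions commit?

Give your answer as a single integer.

Answer: 2

Derivation:
txa24: no from helix -> abort (commits=0)
tx910: all yes -> commit (commits=1)
txa3b: no from mica -> abort (commits=1)
tx46b: all yes -> commit (commits=2)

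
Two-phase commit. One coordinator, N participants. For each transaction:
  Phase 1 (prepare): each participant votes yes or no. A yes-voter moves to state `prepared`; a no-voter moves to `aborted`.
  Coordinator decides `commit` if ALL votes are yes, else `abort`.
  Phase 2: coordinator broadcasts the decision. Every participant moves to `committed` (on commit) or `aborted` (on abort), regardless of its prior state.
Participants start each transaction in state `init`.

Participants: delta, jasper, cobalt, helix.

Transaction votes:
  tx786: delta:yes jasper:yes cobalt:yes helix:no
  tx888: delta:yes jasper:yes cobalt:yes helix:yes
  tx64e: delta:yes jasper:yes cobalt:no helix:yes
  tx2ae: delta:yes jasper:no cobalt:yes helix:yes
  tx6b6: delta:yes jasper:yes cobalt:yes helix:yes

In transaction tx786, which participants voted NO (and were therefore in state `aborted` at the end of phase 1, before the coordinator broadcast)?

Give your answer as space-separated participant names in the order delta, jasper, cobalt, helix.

Txn tx786 phase 1: delta yes -> prepared; jasper yes -> prepared; cobalt yes -> prepared; helix no -> aborted

Answer: helix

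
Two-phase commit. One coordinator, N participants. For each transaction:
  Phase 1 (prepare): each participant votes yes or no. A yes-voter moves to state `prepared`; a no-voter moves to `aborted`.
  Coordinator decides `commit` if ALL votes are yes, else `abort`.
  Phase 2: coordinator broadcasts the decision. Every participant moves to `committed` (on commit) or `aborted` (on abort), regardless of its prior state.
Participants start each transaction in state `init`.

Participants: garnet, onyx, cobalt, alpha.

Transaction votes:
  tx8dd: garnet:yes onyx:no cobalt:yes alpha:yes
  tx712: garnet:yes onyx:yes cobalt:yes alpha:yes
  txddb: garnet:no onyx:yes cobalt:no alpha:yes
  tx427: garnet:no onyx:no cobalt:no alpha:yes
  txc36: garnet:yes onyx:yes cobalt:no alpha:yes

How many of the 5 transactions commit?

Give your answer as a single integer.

tx8dd: no from onyx -> abort (commits=0)
tx712: all yes -> commit (commits=1)
txddb: no from garnet, cobalt -> abort (commits=1)
tx427: no from garnet, onyx, cobalt -> abort (commits=1)
txc36: no from cobalt -> abort (commits=1)

Answer: 1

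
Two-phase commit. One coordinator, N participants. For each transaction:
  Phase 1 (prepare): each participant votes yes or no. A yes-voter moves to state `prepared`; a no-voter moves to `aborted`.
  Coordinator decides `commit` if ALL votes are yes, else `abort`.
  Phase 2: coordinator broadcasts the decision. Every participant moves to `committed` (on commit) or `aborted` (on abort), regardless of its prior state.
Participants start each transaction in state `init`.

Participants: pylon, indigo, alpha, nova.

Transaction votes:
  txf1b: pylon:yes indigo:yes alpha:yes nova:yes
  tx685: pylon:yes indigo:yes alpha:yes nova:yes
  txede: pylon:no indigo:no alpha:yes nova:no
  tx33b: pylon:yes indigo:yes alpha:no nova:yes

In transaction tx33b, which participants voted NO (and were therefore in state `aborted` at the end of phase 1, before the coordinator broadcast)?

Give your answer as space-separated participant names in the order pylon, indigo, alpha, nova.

Txn tx33b phase 1: pylon yes -> prepared; indigo yes -> prepared; alpha no -> aborted; nova yes -> prepared

Answer: alpha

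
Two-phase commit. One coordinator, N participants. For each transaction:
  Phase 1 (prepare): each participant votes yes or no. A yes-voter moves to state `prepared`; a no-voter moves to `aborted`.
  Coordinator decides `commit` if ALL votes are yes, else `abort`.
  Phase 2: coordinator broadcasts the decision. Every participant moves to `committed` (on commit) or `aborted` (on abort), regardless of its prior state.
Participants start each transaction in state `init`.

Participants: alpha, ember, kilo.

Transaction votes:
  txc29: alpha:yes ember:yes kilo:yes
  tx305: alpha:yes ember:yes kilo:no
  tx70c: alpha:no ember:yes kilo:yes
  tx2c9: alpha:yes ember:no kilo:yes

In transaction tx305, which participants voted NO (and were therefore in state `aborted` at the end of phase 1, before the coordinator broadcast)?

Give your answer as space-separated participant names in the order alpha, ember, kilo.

Answer: kilo

Derivation:
Txn tx305 phase 1: alpha yes -> prepared; ember yes -> prepared; kilo no -> aborted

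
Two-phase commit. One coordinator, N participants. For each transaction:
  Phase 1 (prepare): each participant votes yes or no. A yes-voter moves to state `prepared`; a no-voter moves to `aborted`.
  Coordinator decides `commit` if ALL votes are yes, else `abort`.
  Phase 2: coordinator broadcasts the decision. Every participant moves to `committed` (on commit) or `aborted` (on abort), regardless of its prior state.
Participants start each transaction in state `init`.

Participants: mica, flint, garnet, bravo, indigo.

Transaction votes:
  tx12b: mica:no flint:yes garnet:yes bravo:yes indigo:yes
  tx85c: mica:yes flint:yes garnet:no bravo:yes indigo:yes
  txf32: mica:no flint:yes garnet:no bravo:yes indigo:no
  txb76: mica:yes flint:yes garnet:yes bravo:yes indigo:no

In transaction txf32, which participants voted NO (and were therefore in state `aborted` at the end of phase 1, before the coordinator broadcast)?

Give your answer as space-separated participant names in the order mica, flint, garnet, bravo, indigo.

Answer: mica garnet indigo

Derivation:
Txn txf32 phase 1: mica no -> aborted; flint yes -> prepared; garnet no -> aborted; bravo yes -> prepared; indigo no -> aborted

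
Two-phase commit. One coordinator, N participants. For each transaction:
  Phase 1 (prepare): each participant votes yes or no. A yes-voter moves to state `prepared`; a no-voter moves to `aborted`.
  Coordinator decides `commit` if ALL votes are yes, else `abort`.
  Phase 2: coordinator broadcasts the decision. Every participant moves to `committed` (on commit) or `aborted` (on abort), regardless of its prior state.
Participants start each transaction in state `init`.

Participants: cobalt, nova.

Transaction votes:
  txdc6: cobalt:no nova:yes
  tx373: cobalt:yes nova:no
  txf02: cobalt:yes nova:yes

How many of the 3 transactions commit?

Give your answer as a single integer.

txdc6: no from cobalt -> abort (commits=0)
tx373: no from nova -> abort (commits=0)
txf02: all yes -> commit (commits=1)

Answer: 1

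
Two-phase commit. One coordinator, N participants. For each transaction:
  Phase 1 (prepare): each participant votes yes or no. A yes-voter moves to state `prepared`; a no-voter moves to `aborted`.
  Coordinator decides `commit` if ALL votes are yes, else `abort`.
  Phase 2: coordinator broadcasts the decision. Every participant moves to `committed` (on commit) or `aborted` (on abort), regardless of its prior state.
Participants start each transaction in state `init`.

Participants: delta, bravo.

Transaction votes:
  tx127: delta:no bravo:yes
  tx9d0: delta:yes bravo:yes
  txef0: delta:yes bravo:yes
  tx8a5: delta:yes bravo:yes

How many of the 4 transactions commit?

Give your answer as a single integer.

tx127: no from delta -> abort (commits=0)
tx9d0: all yes -> commit (commits=1)
txef0: all yes -> commit (commits=2)
tx8a5: all yes -> commit (commits=3)

Answer: 3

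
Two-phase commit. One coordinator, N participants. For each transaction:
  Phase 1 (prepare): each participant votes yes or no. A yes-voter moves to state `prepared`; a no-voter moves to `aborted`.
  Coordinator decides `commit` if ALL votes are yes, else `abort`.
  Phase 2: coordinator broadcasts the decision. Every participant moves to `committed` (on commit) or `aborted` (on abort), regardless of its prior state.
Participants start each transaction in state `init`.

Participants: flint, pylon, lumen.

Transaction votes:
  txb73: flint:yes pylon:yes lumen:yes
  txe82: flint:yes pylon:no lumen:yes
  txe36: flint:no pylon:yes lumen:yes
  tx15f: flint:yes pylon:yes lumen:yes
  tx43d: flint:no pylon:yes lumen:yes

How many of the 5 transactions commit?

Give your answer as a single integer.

Answer: 2

Derivation:
txb73: all yes -> commit (commits=1)
txe82: no from pylon -> abort (commits=1)
txe36: no from flint -> abort (commits=1)
tx15f: all yes -> commit (commits=2)
tx43d: no from flint -> abort (commits=2)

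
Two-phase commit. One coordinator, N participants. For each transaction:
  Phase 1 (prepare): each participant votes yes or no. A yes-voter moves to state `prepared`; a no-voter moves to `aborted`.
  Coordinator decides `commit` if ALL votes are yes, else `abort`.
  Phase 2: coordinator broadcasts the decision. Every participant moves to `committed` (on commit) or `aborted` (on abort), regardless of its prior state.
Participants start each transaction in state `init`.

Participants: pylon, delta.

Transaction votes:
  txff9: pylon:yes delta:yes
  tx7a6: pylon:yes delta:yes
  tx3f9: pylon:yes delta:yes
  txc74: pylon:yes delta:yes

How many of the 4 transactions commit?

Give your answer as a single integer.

txff9: all yes -> commit (commits=1)
tx7a6: all yes -> commit (commits=2)
tx3f9: all yes -> commit (commits=3)
txc74: all yes -> commit (commits=4)

Answer: 4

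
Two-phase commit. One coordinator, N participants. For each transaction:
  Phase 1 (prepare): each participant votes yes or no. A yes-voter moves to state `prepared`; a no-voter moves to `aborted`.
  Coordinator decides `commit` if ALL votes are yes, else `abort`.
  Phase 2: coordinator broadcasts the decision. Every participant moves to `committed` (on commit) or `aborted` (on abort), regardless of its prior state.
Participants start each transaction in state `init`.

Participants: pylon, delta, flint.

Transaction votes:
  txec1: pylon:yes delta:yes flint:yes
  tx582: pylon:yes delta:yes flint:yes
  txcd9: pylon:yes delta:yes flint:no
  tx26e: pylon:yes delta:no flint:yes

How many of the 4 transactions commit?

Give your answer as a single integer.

Answer: 2

Derivation:
txec1: all yes -> commit (commits=1)
tx582: all yes -> commit (commits=2)
txcd9: no from flint -> abort (commits=2)
tx26e: no from delta -> abort (commits=2)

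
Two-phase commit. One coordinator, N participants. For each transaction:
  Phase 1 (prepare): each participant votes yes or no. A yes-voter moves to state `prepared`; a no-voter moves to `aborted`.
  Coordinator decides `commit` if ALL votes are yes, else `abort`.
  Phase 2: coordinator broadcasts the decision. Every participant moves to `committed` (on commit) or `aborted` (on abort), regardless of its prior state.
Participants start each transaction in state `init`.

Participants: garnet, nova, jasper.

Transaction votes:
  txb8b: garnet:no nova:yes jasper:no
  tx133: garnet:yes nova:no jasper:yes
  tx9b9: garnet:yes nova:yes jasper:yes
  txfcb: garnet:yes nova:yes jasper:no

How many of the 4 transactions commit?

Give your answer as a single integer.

Answer: 1

Derivation:
txb8b: no from garnet, jasper -> abort (commits=0)
tx133: no from nova -> abort (commits=0)
tx9b9: all yes -> commit (commits=1)
txfcb: no from jasper -> abort (commits=1)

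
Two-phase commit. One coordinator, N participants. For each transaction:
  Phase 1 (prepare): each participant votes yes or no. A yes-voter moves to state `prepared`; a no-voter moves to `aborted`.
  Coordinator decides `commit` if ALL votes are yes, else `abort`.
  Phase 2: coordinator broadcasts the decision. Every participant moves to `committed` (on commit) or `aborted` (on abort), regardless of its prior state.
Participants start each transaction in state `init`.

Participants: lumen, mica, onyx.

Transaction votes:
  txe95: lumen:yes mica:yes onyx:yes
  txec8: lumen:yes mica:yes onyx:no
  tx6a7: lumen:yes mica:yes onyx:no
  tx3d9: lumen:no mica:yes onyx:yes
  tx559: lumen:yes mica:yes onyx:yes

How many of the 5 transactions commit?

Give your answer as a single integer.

Answer: 2

Derivation:
txe95: all yes -> commit (commits=1)
txec8: no from onyx -> abort (commits=1)
tx6a7: no from onyx -> abort (commits=1)
tx3d9: no from lumen -> abort (commits=1)
tx559: all yes -> commit (commits=2)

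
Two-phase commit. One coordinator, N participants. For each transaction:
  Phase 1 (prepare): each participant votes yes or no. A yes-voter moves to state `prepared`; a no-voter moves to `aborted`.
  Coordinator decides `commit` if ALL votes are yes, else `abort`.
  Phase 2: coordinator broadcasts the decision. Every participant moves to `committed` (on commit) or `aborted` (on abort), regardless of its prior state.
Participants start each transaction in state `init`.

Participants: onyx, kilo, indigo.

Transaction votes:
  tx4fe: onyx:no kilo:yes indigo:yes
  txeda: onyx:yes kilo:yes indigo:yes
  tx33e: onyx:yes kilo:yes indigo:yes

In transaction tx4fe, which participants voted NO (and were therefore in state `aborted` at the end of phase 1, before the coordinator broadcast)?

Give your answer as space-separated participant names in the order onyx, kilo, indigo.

Answer: onyx

Derivation:
Txn tx4fe phase 1: onyx no -> aborted; kilo yes -> prepared; indigo yes -> prepared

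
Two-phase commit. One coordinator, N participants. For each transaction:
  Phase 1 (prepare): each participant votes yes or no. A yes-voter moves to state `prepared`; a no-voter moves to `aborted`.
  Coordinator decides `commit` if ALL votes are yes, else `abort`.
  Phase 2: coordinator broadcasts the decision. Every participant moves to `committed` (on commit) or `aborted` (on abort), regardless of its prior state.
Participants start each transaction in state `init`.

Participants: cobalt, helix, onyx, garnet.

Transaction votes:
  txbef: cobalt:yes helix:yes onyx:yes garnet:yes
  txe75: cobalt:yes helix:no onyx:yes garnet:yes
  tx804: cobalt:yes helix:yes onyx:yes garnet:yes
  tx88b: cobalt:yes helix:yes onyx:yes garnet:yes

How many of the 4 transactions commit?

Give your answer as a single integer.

Answer: 3

Derivation:
txbef: all yes -> commit (commits=1)
txe75: no from helix -> abort (commits=1)
tx804: all yes -> commit (commits=2)
tx88b: all yes -> commit (commits=3)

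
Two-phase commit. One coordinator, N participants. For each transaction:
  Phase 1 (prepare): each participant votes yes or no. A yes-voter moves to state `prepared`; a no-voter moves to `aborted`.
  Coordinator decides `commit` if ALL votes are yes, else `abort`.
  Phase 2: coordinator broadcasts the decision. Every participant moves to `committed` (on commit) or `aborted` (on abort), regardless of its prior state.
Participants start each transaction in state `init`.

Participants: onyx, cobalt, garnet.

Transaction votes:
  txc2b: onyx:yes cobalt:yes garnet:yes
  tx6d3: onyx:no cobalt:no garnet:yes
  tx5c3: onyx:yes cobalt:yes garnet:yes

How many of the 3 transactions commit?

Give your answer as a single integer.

txc2b: all yes -> commit (commits=1)
tx6d3: no from onyx, cobalt -> abort (commits=1)
tx5c3: all yes -> commit (commits=2)

Answer: 2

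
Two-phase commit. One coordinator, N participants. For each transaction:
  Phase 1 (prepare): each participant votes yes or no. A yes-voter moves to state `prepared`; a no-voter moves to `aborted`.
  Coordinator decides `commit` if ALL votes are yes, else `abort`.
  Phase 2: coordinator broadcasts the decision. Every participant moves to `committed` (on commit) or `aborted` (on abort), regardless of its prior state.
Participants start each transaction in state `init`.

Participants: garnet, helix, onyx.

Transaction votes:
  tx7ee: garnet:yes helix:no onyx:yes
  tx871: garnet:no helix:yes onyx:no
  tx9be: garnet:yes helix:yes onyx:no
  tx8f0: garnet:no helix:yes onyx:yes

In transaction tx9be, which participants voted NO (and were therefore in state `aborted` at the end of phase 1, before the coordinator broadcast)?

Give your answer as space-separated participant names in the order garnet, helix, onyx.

Answer: onyx

Derivation:
Txn tx9be phase 1: garnet yes -> prepared; helix yes -> prepared; onyx no -> aborted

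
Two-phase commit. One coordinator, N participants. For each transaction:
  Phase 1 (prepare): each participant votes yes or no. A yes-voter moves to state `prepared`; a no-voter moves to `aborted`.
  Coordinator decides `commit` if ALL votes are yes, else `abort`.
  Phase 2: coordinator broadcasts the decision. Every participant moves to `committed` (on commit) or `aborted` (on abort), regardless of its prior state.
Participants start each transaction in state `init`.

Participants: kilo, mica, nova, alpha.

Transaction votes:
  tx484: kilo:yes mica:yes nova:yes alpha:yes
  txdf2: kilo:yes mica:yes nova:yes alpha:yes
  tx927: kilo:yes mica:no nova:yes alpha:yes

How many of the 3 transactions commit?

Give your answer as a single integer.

Answer: 2

Derivation:
tx484: all yes -> commit (commits=1)
txdf2: all yes -> commit (commits=2)
tx927: no from mica -> abort (commits=2)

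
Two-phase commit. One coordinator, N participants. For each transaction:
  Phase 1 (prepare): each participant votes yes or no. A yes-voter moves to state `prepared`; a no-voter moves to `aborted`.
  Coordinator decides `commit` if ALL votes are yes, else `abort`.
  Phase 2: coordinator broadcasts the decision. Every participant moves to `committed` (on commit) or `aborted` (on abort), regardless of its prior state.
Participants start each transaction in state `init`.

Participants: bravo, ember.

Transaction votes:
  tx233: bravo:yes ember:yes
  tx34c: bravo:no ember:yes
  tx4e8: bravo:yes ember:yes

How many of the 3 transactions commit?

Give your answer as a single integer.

Answer: 2

Derivation:
tx233: all yes -> commit (commits=1)
tx34c: no from bravo -> abort (commits=1)
tx4e8: all yes -> commit (commits=2)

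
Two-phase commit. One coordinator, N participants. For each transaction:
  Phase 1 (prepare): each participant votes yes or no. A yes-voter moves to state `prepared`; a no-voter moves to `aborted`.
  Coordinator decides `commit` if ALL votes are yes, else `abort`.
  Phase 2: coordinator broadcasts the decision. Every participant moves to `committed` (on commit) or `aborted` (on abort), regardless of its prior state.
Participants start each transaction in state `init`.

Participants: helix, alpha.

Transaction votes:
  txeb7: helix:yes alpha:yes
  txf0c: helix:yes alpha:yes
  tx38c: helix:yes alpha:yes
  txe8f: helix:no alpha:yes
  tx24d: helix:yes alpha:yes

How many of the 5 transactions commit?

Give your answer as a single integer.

txeb7: all yes -> commit (commits=1)
txf0c: all yes -> commit (commits=2)
tx38c: all yes -> commit (commits=3)
txe8f: no from helix -> abort (commits=3)
tx24d: all yes -> commit (commits=4)

Answer: 4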